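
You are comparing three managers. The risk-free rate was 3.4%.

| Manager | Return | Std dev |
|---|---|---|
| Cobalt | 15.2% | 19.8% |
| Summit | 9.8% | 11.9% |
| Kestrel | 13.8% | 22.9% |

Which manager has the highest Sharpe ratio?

Cobalt: Sharpe ratio = (15.2% − 3.4%) / 19.8% = 0.596
Summit: Sharpe ratio = (9.8% − 3.4%) / 11.9% = 0.538
Kestrel: Sharpe ratio = (13.8% − 3.4%) / 22.9% = 0.454
Highest: Cobalt (0.596).

Cobalt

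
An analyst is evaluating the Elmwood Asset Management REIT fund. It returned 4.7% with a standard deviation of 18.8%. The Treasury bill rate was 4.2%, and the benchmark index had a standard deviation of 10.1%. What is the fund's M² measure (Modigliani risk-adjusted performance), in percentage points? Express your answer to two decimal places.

Sharpe = (Rp − Rf) / σp = (4.7% − 4.2%) / 18.8% = 0.0266
M² = Rf + Sharpe × σm = 4.2% + 0.0266 × 10.1% = 4.4687%

4.47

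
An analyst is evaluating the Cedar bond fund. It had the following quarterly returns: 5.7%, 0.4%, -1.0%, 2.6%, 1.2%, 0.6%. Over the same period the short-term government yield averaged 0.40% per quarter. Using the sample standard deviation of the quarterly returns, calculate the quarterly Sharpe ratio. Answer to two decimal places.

r̄ = (5.7 + 0.4 − 1 + 2.6 + 1.2 + 0.6) / 6 = 1.5833%
Sample std dev = √[27.1683 / 5] = 2.3310%
Sharpe = (r̄ − rf) / σ = (1.5833 − 0.4) / 2.3310 = 1.1833 / 2.3310 = 0.5076

0.51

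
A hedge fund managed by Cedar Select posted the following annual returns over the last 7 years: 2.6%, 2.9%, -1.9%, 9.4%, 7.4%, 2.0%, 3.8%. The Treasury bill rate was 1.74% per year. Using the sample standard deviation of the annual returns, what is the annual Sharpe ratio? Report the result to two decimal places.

r̄ = (2.6 + 2.9 − 1.9 + 9.4 + 7.4 + 2 + 3.8) / 7 = 26.20 / 7 = 3.7429%
Sample σ = √[Σ(r − r̄)² / 6] = √[82.2771 / 6] = √13.7129 = 3.7031%
Sharpe = (r̄ − rf) / σ = (3.7429 − 1.74) / 3.7031 = 2.0029 / 3.7031 = 0.5409

0.54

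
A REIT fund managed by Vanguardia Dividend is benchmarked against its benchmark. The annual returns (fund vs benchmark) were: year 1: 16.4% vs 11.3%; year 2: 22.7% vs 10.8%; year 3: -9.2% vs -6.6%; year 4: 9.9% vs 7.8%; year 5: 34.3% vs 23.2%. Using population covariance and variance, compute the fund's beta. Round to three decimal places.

1.485

r̄p = 14.8200%,  r̄m = 9.3000%
Cov = Σ(rp − r̄p)(rm − r̄m) / 5 = 135.0100
Var(rm) = Σ(rm − r̄m)² / 5 = 90.9040
β = Cov / Var = 135.0100 / 90.9040 = 1.4852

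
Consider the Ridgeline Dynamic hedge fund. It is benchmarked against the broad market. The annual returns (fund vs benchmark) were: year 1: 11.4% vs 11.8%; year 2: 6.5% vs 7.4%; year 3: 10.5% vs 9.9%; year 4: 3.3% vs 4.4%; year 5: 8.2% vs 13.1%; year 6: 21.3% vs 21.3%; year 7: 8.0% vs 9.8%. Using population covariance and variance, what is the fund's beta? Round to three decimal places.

1.013

r̄p = 9.8857%,  r̄m = 11.1000%
Cov = Σ(rp − r̄p)(rm − r̄m) / 7 = 24.6400
Var(rm) = Σ(rm − r̄m)² / 7 = 24.3200
β = Cov / Var = 24.6400 / 24.3200 = 1.0132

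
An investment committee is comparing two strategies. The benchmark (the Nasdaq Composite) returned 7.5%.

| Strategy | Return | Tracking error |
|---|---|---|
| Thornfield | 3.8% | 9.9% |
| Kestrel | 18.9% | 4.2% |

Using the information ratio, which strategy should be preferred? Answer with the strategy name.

Thornfield: IR = (3.8% − 7.5%) / 9.9% = -0.374
Kestrel: IR = (18.9% − 7.5%) / 4.2% = 2.714
Highest: Kestrel (2.714).

Kestrel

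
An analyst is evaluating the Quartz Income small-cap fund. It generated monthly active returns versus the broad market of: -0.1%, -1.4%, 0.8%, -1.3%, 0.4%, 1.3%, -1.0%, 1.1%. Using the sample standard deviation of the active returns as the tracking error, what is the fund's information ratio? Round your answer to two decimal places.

r̄ = (-0.1 − 1.4 + 0.8 − 1.3 + 0.4 + 1.3 − 1 + 1.1) / 8 = -0.20 / 8 = -0.0250%
Sample std dev = √[8.3550 / 7] = 1.0925%
IR = r̄ / tracking error = -0.0250 / 1.0925 = -0.0229

-0.02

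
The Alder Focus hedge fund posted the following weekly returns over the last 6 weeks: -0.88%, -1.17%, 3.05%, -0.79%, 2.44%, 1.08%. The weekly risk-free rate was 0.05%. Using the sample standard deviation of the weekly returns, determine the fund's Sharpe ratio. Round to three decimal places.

0.311

r̄ = (-0.88 − 1.17 + 3.05 − 0.79 + 2.44 + 1.08) / 6 = 3.730 / 6 = 0.6217%
Σ(r − r̄)² = 16.8711; sample σ = √(16.8711/5) = 1.8369%
Sharpe = (r̄ − rf) / σ = (0.6217 − 0.05) / 1.8369 = 0.5717 / 1.8369 = 0.3112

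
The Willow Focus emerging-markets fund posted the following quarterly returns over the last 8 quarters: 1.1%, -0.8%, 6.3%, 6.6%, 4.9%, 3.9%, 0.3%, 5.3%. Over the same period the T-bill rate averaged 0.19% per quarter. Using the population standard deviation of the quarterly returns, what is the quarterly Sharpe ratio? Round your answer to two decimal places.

Mean return r̄ = 27.60 / 8 = 3.4500%
Σ(r − r̄)² = (1.1 − 3.4500)² + (-0.8 − 3.4500)² + (6.3 − 3.4500)² + … = 57.2800
population σ = √(57.2800 / 8) = √7.1600 = 2.6758%
Sharpe = (r̄ − rf) / σ = (3.4500 − 0.19) / 2.6758 = 3.2600 / 2.6758 = 1.2183

1.22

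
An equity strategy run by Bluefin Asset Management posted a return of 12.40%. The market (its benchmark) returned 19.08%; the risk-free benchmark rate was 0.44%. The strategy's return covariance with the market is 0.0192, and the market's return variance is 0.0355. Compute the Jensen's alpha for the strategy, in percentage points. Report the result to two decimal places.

β = Cov / Var = 0.0192 / 0.0355 = 0.5408
E[R] = Rf + β(Rm − Rf) = 0.44% + 0.5408 × (19.08% − 0.44%) = 10.5205%
α = Rp − E[R] = 12.40% − 10.5205% = 1.8795

1.88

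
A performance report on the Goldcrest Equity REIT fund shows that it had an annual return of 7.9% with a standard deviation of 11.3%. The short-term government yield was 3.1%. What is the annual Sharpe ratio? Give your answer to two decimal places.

Sharpe = (Rp − Rf) / σp = (7.9% − 3.1%) / 11.3% = 4.80% / 11.3% = 0.4248

0.42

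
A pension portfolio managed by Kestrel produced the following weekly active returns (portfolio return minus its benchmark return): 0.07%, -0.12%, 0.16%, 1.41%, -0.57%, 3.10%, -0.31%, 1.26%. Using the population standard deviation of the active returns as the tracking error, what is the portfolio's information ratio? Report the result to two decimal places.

μ = (0.07 − 0.12 + 0.16 + 1.41 − 0.57 + 3.1 − 0.31 + 1.26) / 8 = 0.6250%
Σ(r − μ)² = 10.5266; population σ = √(10.5266/8) = 1.1471%
IR = μ / tracking error = 0.6250 / 1.1471 = 0.5449

0.54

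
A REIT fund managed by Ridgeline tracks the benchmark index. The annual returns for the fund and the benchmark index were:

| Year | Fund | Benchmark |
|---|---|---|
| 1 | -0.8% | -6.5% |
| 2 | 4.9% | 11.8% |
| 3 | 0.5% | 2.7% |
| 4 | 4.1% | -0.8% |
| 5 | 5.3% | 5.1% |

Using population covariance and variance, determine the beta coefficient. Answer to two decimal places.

r̄p = 2.8000%,  r̄m = 2.4600%
Cov = Σ(rp − r̄p)(rm − r̄m) / 5 = 10.7360
Var(rm) = Σ(rm − r̄m)² / 5 = 37.0344
β = Cov / Var = 10.7360 / 37.0344 = 0.2899

0.29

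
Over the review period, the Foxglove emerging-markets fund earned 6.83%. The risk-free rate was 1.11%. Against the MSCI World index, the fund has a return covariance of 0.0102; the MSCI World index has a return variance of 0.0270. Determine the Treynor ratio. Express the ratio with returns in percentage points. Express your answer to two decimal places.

15.14

β = Cov / Var = 0.0102 / 0.0270 = 0.3778
Treynor = (Rp − Rf) / β = (6.83% − 1.11%) / 0.3778 = 5.72 / 0.3778 = 15.1403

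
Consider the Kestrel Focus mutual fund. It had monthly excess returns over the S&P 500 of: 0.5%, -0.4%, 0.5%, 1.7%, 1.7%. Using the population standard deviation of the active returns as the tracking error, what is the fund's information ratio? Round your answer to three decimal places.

Mean return μ = 4.00 / 5 = 0.8000%
Population σ = √[Σ(r − μ)² / 5] = √[3.2400 / 5] = √0.6480 = 0.8050%
IR = μ / tracking error = 0.8000 / 0.8050 = 0.9938

0.994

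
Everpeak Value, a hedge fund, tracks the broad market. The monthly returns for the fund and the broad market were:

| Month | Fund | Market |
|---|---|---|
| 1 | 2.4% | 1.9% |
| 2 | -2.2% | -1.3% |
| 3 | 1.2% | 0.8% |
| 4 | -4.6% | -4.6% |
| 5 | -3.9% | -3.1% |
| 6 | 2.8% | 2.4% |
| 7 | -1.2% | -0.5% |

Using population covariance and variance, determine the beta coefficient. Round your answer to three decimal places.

r̄p = -0.7857%,  r̄m = -0.6286%
Cov = Σ(rp − r̄p)(rm − r̄m) / 7 = 6.4990
Var(rm) = Σ(rm − r̄m)² / 7 = 5.7078
β = Cov / Var = 6.4990 / 5.7078 = 1.1386

1.139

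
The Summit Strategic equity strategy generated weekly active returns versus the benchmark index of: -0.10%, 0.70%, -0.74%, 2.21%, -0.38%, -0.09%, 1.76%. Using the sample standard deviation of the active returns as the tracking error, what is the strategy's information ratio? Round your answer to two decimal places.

μ = (-0.1 + 0.7 − 0.74 + 2.21 − 0.38 − 0.09 + 1.76) / 7 = 3.360 / 7 = 0.4800%
Σ(r − μ)² = (-0.1 − 0.4800)² + (0.7 − 0.4800)² + (-0.74 − 0.4800)² + … = 7.5690
sample σ = √(7.5690 / 6) = √1.2615 = 1.1232%
IR = μ / tracking error = 0.4800 / 1.1232 = 0.4274

0.43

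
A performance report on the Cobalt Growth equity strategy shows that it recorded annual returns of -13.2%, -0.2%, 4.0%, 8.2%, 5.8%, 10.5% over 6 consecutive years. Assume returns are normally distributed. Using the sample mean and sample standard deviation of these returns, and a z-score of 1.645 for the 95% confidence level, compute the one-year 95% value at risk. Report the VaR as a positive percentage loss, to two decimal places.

r̄ = (-13.2 − 0.2 + 4 + 8.2 + 5.8 + 10.5) / 6 = 15.10 / 6 = 2.5167%
Σ(r − r̄)² = 363.4083; sample σ = √(363.4083/5) = 8.5254%
VaR = −(r̄ − z·σ) = −(2.5167 − 1.645 × 8.5254) = −(-11.5076) = 11.5076%

11.51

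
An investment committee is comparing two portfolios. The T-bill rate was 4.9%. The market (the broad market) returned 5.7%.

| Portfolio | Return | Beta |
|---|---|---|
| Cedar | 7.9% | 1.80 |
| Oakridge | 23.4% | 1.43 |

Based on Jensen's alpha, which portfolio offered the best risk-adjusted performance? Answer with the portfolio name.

Oakridge

Cedar: α = 7.9% − [4.9% + 1.80 × (5.7% − 4.9%)] = 1.560
Oakridge: α = 23.4% − [4.9% + 1.43 × (5.7% − 4.9%)] = 17.356
Highest: Oakridge (17.356).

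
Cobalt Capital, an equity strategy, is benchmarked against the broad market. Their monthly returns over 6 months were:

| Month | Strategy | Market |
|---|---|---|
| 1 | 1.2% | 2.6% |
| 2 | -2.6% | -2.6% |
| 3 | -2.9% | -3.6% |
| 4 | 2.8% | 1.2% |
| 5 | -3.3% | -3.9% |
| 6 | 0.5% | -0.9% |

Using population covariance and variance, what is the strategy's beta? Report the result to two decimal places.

0.88

r̄p = -0.7167%,  r̄m = -1.2000%
Cov = Σ(rp − r̄p)(rm − r̄m) / 6 = 5.1567
Var(rm) = Σ(rm − r̄m)² / 6 = 5.8833
β = Cov / Var = 5.1567 / 5.8833 = 0.8765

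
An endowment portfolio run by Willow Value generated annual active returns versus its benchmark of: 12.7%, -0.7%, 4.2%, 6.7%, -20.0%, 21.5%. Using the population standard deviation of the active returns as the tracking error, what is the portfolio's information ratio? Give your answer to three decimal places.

0.317

Mean return r̄ = 24.40 / 6 = 4.0667%
Population std dev = √[987.3333 / 6] = 12.8279%
IR = r̄ / tracking error = 4.0667 / 12.8279 = 0.3170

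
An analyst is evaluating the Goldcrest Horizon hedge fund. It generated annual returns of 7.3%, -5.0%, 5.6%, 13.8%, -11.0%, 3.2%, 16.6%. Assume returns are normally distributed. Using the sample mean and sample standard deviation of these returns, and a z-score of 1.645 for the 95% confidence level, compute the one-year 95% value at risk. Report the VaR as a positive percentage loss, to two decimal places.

μ = (7.3 − 5 + 5.6 + 13.8 − 11 + 3.2 + 16.6) / 7 = 30.50 / 7 = 4.3571%
Sample std dev = √[573.9971 / 6] = 9.7809%
VaR = −(μ − z·σ) = −(4.3571 − 1.645 × 9.7809) = −(-11.7325) = 11.7325%

11.73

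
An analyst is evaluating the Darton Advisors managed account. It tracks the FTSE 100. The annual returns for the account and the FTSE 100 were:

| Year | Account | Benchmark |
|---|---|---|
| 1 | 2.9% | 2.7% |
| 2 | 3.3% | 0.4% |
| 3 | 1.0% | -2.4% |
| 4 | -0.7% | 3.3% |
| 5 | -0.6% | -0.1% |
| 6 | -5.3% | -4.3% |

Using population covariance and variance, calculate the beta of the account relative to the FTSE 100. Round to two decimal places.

0.64

r̄p = 0.1000%,  r̄m = -0.0667%
Cov = Σ(rp − r̄p)(rm − r̄m) / 6 = 4.5550
Var(rm) = Σ(rm − r̄m)² / 6 = 7.0956
β = Cov / Var = 4.5550 / 7.0956 = 0.6419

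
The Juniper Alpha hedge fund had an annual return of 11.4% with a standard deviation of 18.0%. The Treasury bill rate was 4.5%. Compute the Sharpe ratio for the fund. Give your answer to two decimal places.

Sharpe = (Rp − Rf) / σp = (11.4% − 4.5%) / 18.0% = 6.90% / 18.0% = 0.3833

0.38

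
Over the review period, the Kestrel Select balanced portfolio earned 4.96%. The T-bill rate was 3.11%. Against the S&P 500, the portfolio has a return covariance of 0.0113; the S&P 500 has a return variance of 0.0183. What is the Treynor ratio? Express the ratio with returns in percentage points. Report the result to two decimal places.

3.00

β = Cov / Var = 0.0113 / 0.0183 = 0.6175
Treynor = (Rp − Rf) / β = (4.96% − 3.11%) / 0.6175 = 1.85 / 0.6175 = 2.9960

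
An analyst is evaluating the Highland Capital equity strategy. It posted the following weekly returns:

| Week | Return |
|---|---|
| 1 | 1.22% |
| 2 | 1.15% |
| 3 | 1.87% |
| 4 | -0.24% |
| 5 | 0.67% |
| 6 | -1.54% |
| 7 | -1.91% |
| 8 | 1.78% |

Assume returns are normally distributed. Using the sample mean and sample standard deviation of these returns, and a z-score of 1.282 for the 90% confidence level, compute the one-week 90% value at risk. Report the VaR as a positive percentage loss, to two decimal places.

μ = (1.22 + 1.15 + 1.87 − 0.24 + 0.67 − 1.54 − 1.91 + 1.78) / 8 = 0.3750%
Σ(r − μ)² = (1.22 − 0.3750)² + (1.15 − 0.3750)² + … = 14.8774
σ = √[14.8774 / 7] = 1.4579%
VaR = −(μ − z·σ) = −(0.3750 − 1.282 × 1.4579) = −(-1.4940) = 1.4940%

1.49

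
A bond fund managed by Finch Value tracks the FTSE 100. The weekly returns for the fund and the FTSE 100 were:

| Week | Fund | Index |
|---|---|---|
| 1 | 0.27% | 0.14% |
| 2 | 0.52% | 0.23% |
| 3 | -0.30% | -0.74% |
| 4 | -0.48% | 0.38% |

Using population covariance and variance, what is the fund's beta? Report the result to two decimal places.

r̄p = 0.0025%,  r̄m = 0.0025%
Cov = Σ(rp − r̄p)(rm − r̄m) / 4 = 0.0492
Var(rm) = Σ(rm − r̄m)² / 4 = 0.1911
β = Cov / Var = 0.0492 / 0.1911 = 0.2575

0.26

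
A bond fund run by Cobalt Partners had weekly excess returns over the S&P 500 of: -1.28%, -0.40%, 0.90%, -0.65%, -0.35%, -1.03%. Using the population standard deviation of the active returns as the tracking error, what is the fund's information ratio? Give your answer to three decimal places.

Mean return r̄ = -2.810 / 6 = -0.4683%
Σ(r − r̄)² = 2.8983; population σ = √(2.8983/6) = 0.6950%
IR = r̄ / tracking error = -0.4683 / 0.6950 = -0.6738

-0.674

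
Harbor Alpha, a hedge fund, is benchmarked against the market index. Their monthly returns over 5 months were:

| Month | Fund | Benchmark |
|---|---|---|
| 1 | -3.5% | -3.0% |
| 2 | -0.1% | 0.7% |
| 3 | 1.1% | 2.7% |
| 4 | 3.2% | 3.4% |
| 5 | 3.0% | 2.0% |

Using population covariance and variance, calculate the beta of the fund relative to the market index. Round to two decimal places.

r̄p = 0.7400%,  r̄m = 1.1600%
Cov = Σ(rp − r̄p)(rm − r̄m) / 5 = 5.1976
Var(rm) = Σ(rm − r̄m)² / 5 = 5.1224
β = Cov / Var = 5.1976 / 5.1224 = 1.0147

1.01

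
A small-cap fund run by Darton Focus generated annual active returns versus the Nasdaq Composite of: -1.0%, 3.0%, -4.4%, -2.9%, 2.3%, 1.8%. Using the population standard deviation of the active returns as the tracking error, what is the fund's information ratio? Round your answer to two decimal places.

Mean return r̄ = -1.20 / 6 = -0.2000%
Population std dev = √[46.0600 / 6] = 2.7707%
IR = r̄ / tracking error = -0.2000 / 2.7707 = -0.0722

-0.07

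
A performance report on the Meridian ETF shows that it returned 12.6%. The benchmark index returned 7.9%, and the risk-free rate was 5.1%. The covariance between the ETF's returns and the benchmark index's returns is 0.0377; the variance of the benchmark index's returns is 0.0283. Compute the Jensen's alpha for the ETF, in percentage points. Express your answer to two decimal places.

3.77

β = Cov / Var = 0.0377 / 0.0283 = 1.3322
E[R] = Rf + β(Rm − Rf) = 5.1% + 1.3322 × (7.9% − 5.1%) = 8.8302%
α = Rp − E[R] = 12.6% − 8.8302% = 3.7698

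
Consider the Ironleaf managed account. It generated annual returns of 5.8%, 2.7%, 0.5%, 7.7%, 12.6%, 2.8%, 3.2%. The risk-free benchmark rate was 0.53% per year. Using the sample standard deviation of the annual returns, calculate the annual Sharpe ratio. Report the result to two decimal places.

1.11

μ = (5.8 + 2.7 + 0.5 + 7.7 + 12.6 + 2.8 + 3.2) / 7 = 35.30 / 7 = 5.0429%
Sample σ = √[Σ(r − μ)² / 6] = √[99.2971 / 6] = √16.5495 = 4.0681%
Sharpe = (μ − rf) / σ = (5.0429 − 0.53) / 4.0681 = 4.5129 / 4.0681 = 1.1093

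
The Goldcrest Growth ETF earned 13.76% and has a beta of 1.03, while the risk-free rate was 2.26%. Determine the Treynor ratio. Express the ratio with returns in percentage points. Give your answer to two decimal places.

Treynor = (Rp − Rf) / β = (13.76% − 2.26%) / 1.03 = 11.50 / 1.03 = 11.1650

11.17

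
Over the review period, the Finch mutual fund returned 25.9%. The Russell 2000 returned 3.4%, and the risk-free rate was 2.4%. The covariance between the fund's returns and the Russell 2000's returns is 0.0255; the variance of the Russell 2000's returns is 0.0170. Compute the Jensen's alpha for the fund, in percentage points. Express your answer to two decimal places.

β = Cov / Var = 0.0255 / 0.0170 = 1.5000
E[R] = Rf + β(Rm − Rf) = 2.4% + 1.5000 × (3.4% − 2.4%) = 3.9000%
α = Rp − E[R] = 25.9% − 3.9000% = 22.0000

22.00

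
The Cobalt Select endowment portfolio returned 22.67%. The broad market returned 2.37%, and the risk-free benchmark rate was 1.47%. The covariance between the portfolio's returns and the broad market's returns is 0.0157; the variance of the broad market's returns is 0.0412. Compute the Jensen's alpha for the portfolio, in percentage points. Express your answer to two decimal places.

β = Cov / Var = 0.0157 / 0.0412 = 0.3811
E[R] = Rf + β(Rm − Rf) = 1.47% + 0.3811 × (2.37% − 1.47%) = 1.8130%
α = Rp − E[R] = 22.67% − 1.8130% = 20.8570

20.86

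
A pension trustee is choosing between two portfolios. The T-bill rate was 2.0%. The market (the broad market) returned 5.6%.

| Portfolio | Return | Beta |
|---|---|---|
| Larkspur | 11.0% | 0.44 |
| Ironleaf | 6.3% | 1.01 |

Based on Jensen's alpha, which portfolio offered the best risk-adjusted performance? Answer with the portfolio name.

Larkspur: α = 11.0% − [2.0% + 0.44 × (5.6% − 2.0%)] = 7.416
Ironleaf: α = 6.3% − [2.0% + 1.01 × (5.6% − 2.0%)] = 0.664
Highest: Larkspur (7.416).

Larkspur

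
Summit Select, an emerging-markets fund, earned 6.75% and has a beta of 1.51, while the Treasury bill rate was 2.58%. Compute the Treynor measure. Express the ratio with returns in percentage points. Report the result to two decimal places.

2.76

Treynor = (Rp − Rf) / β = (6.75% − 2.58%) / 1.51 = 4.17 / 1.51 = 2.7616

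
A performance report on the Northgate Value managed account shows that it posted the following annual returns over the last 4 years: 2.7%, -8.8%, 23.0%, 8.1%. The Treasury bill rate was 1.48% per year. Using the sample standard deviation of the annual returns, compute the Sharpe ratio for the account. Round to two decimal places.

Mean return r̄ = 25.00 / 4 = 6.2500%
Σ(r − r̄)² = 523.0900; sample σ = √(523.0900/3) = 13.2047%
Sharpe = (r̄ − rf) / σ = (6.2500 − 1.48) / 13.2047 = 4.7700 / 13.2047 = 0.3612

0.36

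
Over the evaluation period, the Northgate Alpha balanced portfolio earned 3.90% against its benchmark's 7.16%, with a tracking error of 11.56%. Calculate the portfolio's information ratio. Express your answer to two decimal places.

-0.28

IR = (Rp − Rb) / TE = (3.90% − 7.16%) / 11.56% = -3.26% / 11.56% = -0.2820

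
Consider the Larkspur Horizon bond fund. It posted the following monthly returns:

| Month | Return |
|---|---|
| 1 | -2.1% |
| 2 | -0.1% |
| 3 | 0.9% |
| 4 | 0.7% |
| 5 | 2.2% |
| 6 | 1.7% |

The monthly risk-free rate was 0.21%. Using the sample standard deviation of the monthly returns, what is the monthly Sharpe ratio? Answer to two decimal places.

Mean return μ = 3.30 / 6 = 0.5500%
Sample std dev = √[11.6350 / 5] = 1.5255%
Sharpe = (μ − rf) / σ = (0.5500 − 0.21) / 1.5255 = 0.3400 / 1.5255 = 0.2229

0.22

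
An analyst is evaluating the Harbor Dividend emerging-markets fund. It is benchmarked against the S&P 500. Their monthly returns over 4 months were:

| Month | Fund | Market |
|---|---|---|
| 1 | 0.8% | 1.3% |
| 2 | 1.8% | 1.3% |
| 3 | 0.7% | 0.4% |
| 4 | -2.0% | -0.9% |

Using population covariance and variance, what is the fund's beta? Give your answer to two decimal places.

1.47

r̄p = 0.3250%,  r̄m = 0.5250%
Cov = Σ(rp − r̄p)(rm − r̄m) / 4 = 1.1944
Var(rm) = Σ(rm − r̄m)² / 4 = 0.8119
β = Cov / Var = 1.1944 / 0.8119 = 1.4711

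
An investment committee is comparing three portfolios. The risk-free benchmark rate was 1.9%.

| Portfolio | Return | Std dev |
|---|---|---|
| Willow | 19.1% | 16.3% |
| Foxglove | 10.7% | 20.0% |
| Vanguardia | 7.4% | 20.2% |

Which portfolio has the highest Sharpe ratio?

Willow: Sharpe ratio = (19.1% − 1.9%) / 16.3% = 1.055
Foxglove: Sharpe ratio = (10.7% − 1.9%) / 20.0% = 0.440
Vanguardia: Sharpe ratio = (7.4% − 1.9%) / 20.2% = 0.272
Highest: Willow (1.055).

Willow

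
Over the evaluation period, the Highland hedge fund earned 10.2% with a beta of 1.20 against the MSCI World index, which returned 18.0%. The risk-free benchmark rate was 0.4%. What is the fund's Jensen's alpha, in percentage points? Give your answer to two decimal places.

CAPM expected return = Rf + β(Rm − Rf) = 0.4% + 1.20 × (18.0% − 0.4%) = 0.4 + 1.20 × 17.60 = 21.5200%
Jensen's α = Rp − E[R] = 10.2% − 21.5200% = -11.3200

-11.32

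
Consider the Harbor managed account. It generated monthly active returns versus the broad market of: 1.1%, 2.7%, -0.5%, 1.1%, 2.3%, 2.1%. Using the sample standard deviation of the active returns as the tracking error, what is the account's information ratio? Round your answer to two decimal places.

1.26

Mean return r̄ = 8.80 / 6 = 1.4667%
Sample std dev = √[6.7533 / 5] = 1.1622%
IR = r̄ / tracking error = 1.4667 / 1.1622 = 1.2620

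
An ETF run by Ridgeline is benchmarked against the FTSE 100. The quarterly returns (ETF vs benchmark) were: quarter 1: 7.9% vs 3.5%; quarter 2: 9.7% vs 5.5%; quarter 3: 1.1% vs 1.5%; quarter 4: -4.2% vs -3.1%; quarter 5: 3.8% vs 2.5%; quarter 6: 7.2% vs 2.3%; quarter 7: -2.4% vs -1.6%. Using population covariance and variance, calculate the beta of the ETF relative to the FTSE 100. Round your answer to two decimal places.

r̄p = 3.3000%,  r̄m = 1.5143%
Cov = Σ(rp − r̄p)(rm − r̄m) / 7 = 12.9414
Var(rm) = Σ(rm − r̄m)² / 7 = 7.4869
β = Cov / Var = 12.9414 / 7.4869 = 1.7285

1.73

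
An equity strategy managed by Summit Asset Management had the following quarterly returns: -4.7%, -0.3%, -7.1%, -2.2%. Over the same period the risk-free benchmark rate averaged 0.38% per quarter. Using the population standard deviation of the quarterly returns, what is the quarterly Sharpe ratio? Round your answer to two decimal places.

-1.54

Mean return μ = -14.30 / 4 = -3.5750%
Σ(r − μ)² = (-4.7 − (-3.5750))² + (-0.3 − (-3.5750))² + … = 26.3075
σ = √[26.3075 / 4] = 2.5645%
Sharpe = (μ − rf) / σ = (-3.5750 − 0.38) / 2.5645 = -3.9550 / 2.5645 = -1.5422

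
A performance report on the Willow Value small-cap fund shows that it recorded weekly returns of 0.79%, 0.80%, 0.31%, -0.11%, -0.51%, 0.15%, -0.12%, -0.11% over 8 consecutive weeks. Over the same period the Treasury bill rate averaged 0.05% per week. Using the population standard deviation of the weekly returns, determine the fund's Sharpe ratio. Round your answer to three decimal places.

0.231

r̄ = (0.79 + 0.8 + 0.31 − 0.11 − 0.51 + 0.15 − 0.12 − 0.11) / 8 = 1.200 / 8 = 0.1500%
Σ(r − r̄)² = (0.79 − 0.1500)² + (0.8 − 0.1500)² + … = 1.5014
population σ = √(1.5014 / 8) = √0.1877 = 0.4332%
Sharpe = (r̄ − rf) / σ = (0.1500 − 0.05) / 0.4332 = 0.1000 / 0.4332 = 0.2308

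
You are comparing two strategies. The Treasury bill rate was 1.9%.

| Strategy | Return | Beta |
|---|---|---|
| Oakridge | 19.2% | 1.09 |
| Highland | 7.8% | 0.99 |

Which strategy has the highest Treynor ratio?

Oakridge

Oakridge: Treynor = (19.2% − 1.9%) / 1.09 = 15.872
Highland: Treynor = (7.8% − 1.9%) / 0.99 = 5.960
Highest: Oakridge (15.872).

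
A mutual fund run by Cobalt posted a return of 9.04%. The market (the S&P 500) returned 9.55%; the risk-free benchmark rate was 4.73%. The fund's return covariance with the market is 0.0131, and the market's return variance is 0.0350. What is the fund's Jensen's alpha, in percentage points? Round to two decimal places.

2.51

β = Cov / Var = 0.0131 / 0.0350 = 0.3743
E[R] = Rf + β(Rm − Rf) = 4.73% + 0.3743 × (9.55% − 4.73%) = 6.5341%
α = Rp − E[R] = 9.04% − 6.5341% = 2.5059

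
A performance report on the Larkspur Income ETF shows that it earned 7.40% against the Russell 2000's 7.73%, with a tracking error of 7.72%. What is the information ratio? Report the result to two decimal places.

-0.04

IR = (Rp − Rb) / TE = (7.40% − 7.73%) / 7.72% = -0.33% / 7.72% = -0.0427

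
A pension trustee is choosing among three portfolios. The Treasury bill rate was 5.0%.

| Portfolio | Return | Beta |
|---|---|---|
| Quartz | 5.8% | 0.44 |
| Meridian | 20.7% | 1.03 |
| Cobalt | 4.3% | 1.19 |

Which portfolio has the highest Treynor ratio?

Quartz: Treynor = (5.8% − 5.0%) / 0.44 = 1.818
Meridian: Treynor = (20.7% − 5.0%) / 1.03 = 15.243
Cobalt: Treynor = (4.3% − 5.0%) / 1.19 = -0.588
Highest: Meridian (15.243).

Meridian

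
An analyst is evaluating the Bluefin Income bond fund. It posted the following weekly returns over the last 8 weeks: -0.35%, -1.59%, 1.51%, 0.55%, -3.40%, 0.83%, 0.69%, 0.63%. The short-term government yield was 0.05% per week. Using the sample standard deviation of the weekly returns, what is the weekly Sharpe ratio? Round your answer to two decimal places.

-0.12

r̄ = (-0.35 − 1.59 + 1.51 + 0.55 − 3.4 + 0.83 + 0.69 + 0.63) / 8 = -1.130 / 8 = -0.1413%
Σ(r − r̄)² = (-0.35 − (-0.1413))² + (-1.59 − (-0.1413))² + … = 18.1955
sample σ = √(18.1955 / 7) = √2.5994 = 1.6123%
Sharpe = (r̄ − rf) / σ = (-0.1413 − 0.05) / 1.6123 = -0.1913 / 1.6123 = -0.1187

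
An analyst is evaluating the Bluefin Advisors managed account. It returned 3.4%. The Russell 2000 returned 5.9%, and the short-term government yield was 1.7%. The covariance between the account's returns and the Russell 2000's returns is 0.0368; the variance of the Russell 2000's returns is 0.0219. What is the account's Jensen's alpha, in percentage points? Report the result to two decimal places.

β = Cov / Var = 0.0368 / 0.0219 = 1.6804
E[R] = Rf + β(Rm − Rf) = 1.7% + 1.6804 × (5.9% − 1.7%) = 8.7577%
α = Rp − E[R] = 3.4% − 8.7577% = -5.3577

-5.36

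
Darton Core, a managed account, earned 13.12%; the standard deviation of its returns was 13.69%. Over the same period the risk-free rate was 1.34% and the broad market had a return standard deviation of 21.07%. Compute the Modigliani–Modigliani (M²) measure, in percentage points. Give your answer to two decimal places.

Sharpe = (Rp − Rf) / σp = (13.12% − 1.34%) / 13.69% = 0.8605
M² = Rf + Sharpe × σm = 1.34% + 0.8605 × 21.07% = 19.4707%

19.47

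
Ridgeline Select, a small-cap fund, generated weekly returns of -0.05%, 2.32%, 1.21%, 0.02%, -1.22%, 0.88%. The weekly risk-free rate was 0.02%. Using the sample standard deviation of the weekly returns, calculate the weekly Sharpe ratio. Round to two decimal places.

0.42

r̄ = (-0.05 + 2.32 + 1.21 + 0.02 − 1.22 + 0.88) / 6 = 0.5267%
Σ(r − r̄)² = (-0.05 − 0.5267)² + (2.32 − 0.5267)² + (1.21 − 0.5267)² + … = 7.4479
sample σ = √(7.4479 / 5) = √1.4896 = 1.2205%
Sharpe = (r̄ − rf) / σ = (0.5267 − 0.02) / 1.2205 = 0.5067 / 1.2205 = 0.4152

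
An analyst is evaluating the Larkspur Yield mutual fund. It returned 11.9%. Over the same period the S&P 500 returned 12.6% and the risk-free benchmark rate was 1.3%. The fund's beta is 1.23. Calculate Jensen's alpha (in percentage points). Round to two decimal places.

-3.30

CAPM expected return = Rf + β(Rm − Rf) = 1.3% + 1.23 × (12.6% − 1.3%) = 1.3 + 1.23 × 11.30 = 15.1990%
Jensen's α = Rp − E[R] = 11.9% − 15.1990% = -3.2990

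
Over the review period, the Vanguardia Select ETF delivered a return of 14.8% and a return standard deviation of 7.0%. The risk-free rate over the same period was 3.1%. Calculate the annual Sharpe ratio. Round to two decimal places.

1.67

Sharpe = (Rp − Rf) / σp = (14.8% − 3.1%) / 7.0% = 11.70% / 7.0% = 1.6714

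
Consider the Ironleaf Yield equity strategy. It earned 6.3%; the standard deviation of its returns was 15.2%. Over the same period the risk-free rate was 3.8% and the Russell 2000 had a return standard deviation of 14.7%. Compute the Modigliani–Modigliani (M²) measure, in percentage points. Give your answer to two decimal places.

Sharpe = (Rp − Rf) / σp = (6.3% − 3.8%) / 15.2% = 0.1645
M² = Rf + Sharpe × σm = 3.8% + 0.1645 × 14.7% = 6.2182%

6.22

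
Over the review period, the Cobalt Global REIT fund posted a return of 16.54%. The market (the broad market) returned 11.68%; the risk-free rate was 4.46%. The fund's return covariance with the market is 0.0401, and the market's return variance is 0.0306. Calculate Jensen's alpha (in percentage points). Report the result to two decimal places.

β = Cov / Var = 0.0401 / 0.0306 = 1.3105
E[R] = Rf + β(Rm − Rf) = 4.46% + 1.3105 × (11.68% − 4.46%) = 13.9218%
α = Rp − E[R] = 16.54% − 13.9218% = 2.6182

2.62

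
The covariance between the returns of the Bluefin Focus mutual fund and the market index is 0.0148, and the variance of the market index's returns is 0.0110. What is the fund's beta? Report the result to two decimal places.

1.35

β = Cov(Rp, Rm) / Var(Rm) = 0.0148 / 0.0110 = 1.3455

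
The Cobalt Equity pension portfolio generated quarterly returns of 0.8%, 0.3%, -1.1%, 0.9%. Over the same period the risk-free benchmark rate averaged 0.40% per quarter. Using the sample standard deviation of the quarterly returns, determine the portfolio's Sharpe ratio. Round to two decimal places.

r̄ = (0.8 + 0.3 − 1.1 + 0.9) / 4 = 0.90 / 4 = 0.2250%
Σ(r − r̄)² = (0.8 − 0.2250)² + (0.3 − 0.2250)² + … = 2.5475
sample σ = √(2.5475 / 3) = √0.8492 = 0.9215%
Sharpe = (r̄ − rf) / σ = (0.2250 − 0.4) / 0.9215 = -0.1750 / 0.9215 = -0.1899

-0.19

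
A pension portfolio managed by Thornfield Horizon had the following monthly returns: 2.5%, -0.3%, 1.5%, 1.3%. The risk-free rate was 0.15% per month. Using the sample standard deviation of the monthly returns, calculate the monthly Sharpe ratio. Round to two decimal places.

0.95

r̄ = (2.5 − 0.3 + 1.5 + 1.3) / 4 = 5.00 / 4 = 1.2500%
Sample std dev = √[4.0300 / 3] = 1.1590%
Sharpe = (r̄ − rf) / σ = (1.2500 − 0.15) / 1.1590 = 1.1000 / 1.1590 = 0.9491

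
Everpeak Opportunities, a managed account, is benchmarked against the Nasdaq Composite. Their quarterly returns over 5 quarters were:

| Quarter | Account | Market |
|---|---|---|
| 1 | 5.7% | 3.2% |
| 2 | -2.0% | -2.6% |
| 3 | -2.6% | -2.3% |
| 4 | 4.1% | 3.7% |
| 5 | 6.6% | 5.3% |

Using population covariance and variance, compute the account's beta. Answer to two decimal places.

r̄p = 2.3600%,  r̄m = 1.4600%
Cov = Σ(rp − r̄p)(rm − r̄m) / 5 = 12.4684
Var(rm) = Σ(rm − r̄m)² / 5 = 10.6824
β = Cov / Var = 12.4684 / 10.6824 = 1.1672

1.17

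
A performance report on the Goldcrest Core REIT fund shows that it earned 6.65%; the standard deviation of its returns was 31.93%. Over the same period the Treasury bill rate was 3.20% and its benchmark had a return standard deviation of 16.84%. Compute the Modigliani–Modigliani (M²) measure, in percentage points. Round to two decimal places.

5.02

Sharpe = (Rp − Rf) / σp = (6.65% − 3.20%) / 31.93% = 0.1080
M² = Rf + Sharpe × σm = 3.20% + 0.1080 × 16.84% = 5.0187%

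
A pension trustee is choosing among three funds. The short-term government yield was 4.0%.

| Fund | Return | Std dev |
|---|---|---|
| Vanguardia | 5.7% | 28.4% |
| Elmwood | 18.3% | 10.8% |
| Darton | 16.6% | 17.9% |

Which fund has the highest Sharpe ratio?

Vanguardia: Sharpe ratio = (5.7% − 4.0%) / 28.4% = 0.060
Elmwood: Sharpe ratio = (18.3% − 4.0%) / 10.8% = 1.324
Darton: Sharpe ratio = (16.6% − 4.0%) / 17.9% = 0.704
Highest: Elmwood (1.324).

Elmwood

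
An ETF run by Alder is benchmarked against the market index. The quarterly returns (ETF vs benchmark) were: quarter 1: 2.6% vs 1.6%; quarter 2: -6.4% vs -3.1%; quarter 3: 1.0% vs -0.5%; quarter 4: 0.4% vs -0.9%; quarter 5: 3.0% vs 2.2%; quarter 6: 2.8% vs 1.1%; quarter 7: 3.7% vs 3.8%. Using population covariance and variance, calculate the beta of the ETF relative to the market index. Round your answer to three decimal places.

r̄p = 1.0143%,  r̄m = 0.6000%
Cov = Σ(rp − r̄p)(rm − r̄m) / 7 = 6.0886
Var(rm) = Σ(rm − r̄m)² / 7 = 4.4571
β = Cov / Var = 6.0886 / 4.4571 = 1.3660

1.366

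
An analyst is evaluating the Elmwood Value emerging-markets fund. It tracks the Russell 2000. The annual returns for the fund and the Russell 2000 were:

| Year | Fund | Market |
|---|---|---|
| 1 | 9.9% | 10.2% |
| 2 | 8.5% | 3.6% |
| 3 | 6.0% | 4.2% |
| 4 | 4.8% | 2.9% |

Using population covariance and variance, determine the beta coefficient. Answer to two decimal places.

r̄p = 7.3000%,  r̄m = 5.2250%
Cov = Σ(rp − r̄p)(rm − r̄m) / 4 = 4.5325
Var(rm) = Σ(rm − r̄m)² / 4 = 8.4619
β = Cov / Var = 4.5325 / 8.4619 = 0.5356

0.54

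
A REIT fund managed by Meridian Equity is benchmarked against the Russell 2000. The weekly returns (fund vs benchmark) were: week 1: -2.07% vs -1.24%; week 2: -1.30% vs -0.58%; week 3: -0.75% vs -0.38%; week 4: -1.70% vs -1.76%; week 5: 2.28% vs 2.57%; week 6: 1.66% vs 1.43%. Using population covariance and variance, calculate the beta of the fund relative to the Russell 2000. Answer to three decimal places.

r̄p = -0.3133%,  r̄m = 0.0067%
Cov = Σ(rp − r̄p)(rm − r̄m) / 6 = 2.4740
Var(rm) = Σ(rm − r̄m)² / 6 = 2.2943
β = Cov / Var = 2.4740 / 2.2943 = 1.0783

1.078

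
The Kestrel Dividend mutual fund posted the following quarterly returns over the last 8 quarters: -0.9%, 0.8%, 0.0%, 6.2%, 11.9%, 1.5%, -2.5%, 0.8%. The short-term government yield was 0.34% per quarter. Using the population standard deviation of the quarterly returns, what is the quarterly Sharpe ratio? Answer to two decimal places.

0.43

r̄ = (-0.9 + 0.8 + 0 + 6.2 + 11.9 + 1.5 − 2.5 + 0.8) / 8 = 17.80 / 8 = 2.2250%
Σ(r − r̄)² = (-0.9 − 2.2250)² + (0.8 − 2.2250)² + … = 151.0350
population σ = √(151.0350 / 8) = √18.8794 = 4.3450%
Sharpe = (r̄ − rf) / σ = (2.2250 − 0.34) / 4.3450 = 1.8850 / 4.3450 = 0.4338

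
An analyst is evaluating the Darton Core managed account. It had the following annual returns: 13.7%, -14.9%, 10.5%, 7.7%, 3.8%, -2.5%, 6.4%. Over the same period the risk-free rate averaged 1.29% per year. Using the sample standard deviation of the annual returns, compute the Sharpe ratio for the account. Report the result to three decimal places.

0.233

r̄ = (13.7 − 14.9 + 10.5 + 7.7 + 3.8 − 2.5 + 6.4) / 7 = 24.70 / 7 = 3.5286%
Σ(r − r̄)² = (13.7 − 3.5286)² + (-14.9 − 3.5286)² + (10.5 − 3.5286)² + … = 553.7343
sample σ = √(553.7343 / 6) = √92.2891 = 9.6067%
Sharpe = (r̄ − rf) / σ = (3.5286 − 1.29) / 9.6067 = 2.2386 / 9.6067 = 0.2330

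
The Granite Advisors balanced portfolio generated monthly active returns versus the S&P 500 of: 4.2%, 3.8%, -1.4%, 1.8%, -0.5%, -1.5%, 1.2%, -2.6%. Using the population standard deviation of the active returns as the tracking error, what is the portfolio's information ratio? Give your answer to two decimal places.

0.26

r̄ = (4.2 + 3.8 − 1.4 + 1.8 − 0.5 − 1.5 + 1.2 − 2.6) / 8 = 0.6250%
Population σ = √[Σ(r − r̄)² / 8] = √[44.8550 / 8] = √5.6069 = 2.3679%
IR = r̄ / tracking error = 0.6250 / 2.3679 = 0.2639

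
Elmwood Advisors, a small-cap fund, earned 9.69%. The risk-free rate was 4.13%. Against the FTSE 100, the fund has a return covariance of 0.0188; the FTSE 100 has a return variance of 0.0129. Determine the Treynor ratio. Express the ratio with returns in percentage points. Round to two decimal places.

β = Cov / Var = 0.0188 / 0.0129 = 1.4574
Treynor = (Rp − Rf) / β = (9.69% − 4.13%) / 1.4574 = 5.56 / 1.4574 = 3.8150

3.82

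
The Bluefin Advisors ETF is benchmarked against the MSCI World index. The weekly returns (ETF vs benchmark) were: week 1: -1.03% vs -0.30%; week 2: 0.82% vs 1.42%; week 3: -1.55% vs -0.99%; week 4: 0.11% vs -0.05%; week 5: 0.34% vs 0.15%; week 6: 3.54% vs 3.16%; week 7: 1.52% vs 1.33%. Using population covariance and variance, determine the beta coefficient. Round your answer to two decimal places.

r̄p = 0.5357%,  r̄m = 0.6743%
Cov = Σ(rp − r̄p)(rm − r̄m) / 7 = 1.9618
Var(rm) = Σ(rm − r̄m)² / 7 = 1.6691
β = Cov / Var = 1.9618 / 1.6691 = 1.1754

1.18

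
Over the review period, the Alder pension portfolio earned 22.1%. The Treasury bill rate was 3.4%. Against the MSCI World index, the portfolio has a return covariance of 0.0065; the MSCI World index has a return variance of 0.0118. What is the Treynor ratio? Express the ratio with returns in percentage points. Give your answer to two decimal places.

33.95

β = Cov / Var = 0.0065 / 0.0118 = 0.5508
Treynor = (Rp − Rf) / β = (22.1% − 3.4%) / 0.5508 = 18.70 / 0.5508 = 33.9506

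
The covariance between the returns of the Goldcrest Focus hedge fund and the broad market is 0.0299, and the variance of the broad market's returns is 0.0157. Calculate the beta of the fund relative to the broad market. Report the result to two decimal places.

1.90

β = Cov(Rp, Rm) / Var(Rm) = 0.0299 / 0.0157 = 1.9045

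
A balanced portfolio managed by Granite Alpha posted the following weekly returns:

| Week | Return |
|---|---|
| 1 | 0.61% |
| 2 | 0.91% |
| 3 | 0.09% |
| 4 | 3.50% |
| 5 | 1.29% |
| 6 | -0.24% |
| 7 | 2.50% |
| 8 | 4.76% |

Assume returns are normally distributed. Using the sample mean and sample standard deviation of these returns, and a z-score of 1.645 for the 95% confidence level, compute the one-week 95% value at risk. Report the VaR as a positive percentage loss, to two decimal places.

μ = (0.61 + 0.91 + 0.09 + 3.5 + 1.29 − 0.24 + 2.5 + 4.76) / 8 = 1.6775%
Σ(r − μ)² = (0.61 − 1.6775)² + (0.91 − 1.6775)² + … = 21.5756
sample σ = √(21.5756 / 7) = √3.0822 = 1.7556%
VaR = −(μ − z·σ) = −(1.6775 − 1.645 × 1.7556) = −(-1.2105) = 1.2105%

1.21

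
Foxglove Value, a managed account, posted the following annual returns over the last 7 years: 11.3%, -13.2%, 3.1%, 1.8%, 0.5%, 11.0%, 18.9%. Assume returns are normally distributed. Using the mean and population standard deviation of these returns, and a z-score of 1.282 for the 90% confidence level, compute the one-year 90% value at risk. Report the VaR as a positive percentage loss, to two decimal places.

r̄ = (11.3 − 13.2 + 3.1 + 1.8 + 0.5 + 11 + 18.9) / 7 = 4.7714%
Σ(r − r̄)² = 633.8743; population σ = √(633.8743/7) = 9.5160%
VaR = −(r̄ − z·σ) = −(4.7714 − 1.282 × 9.5160) = −(-7.4281) = 7.4281%

7.43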